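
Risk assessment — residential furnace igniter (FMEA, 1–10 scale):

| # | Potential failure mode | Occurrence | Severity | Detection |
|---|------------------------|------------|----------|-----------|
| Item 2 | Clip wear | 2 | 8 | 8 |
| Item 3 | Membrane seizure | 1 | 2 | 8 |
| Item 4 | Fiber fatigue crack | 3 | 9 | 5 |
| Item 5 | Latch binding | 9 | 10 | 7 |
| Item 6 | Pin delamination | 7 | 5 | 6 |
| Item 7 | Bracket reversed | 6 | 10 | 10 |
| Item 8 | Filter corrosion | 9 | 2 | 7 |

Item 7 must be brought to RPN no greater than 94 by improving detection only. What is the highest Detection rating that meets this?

Item 7: S=10, O=6, D=10 → current RPN = 600.
Fixed product = 60. Need 60 × D ≤ 94, so D ≤ 94/60 = 1.57.
Maximum integer Detection rating = 1 (gives RPN 60; D=2 would give 120 > 94).

1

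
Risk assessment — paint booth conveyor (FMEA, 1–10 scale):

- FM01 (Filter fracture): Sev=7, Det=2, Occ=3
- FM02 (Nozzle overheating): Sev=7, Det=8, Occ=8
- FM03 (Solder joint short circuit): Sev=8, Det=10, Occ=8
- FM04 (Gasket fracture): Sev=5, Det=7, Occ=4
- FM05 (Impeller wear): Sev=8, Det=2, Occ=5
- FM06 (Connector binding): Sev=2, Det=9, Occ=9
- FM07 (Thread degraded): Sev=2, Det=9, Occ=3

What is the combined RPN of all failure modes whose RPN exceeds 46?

1524

RPN = Severity × Occurrence × Detection:
  FM01: 7 × 3 × 2 = 42
  FM02: 7 × 8 × 8 = 448
  FM03: 8 × 8 × 10 = 640
  FM04: 5 × 4 × 7 = 140
  FM05: 8 × 5 × 2 = 80
  FM06: 2 × 9 × 9 = 162
  FM07: 2 × 3 × 9 = 54
RPN > 46: FM02 (448), FM03 (640), FM04 (140), FM05 (80), FM06 (162), FM07 (54).
Sum: 448 + 640 + 140 + 80 + 162 + 54 = 1524.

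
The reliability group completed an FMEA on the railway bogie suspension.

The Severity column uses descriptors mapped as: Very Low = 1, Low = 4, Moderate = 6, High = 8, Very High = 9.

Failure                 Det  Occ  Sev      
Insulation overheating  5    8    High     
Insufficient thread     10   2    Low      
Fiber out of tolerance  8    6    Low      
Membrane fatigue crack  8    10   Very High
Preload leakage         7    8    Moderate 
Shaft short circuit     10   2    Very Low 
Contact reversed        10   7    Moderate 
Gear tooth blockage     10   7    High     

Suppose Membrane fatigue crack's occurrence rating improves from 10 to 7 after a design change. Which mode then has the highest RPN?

Gear tooth blockage

RPN = Severity × Occurrence × Detection:
  Insulation overheating: 8 × 8 × 5 = 320
  Insufficient thread: 4 × 2 × 10 = 80
  Fiber out of tolerance: 4 × 6 × 8 = 192
  Membrane fatigue crack: 9 × 10 × 8 = 720
  Preload leakage: 6 × 8 × 7 = 336
  Shaft short circuit: 1 × 2 × 10 = 20
  Contact reversed: 6 × 7 × 10 = 420
  Gear tooth blockage: 8 × 7 × 10 = 560
After action: Membrane fatigue crack → 9 × 7 × 8 = 504.
Revised RPNs: Gear tooth blockage=560, Membrane fatigue crack=504, Contact reversed=420, Preload leakage=336, Insulation overheating=320, Fiber out of tolerance=192, Insufficient thread=80, Shaft short circuit=20.
Highest is now Gear tooth blockage (560).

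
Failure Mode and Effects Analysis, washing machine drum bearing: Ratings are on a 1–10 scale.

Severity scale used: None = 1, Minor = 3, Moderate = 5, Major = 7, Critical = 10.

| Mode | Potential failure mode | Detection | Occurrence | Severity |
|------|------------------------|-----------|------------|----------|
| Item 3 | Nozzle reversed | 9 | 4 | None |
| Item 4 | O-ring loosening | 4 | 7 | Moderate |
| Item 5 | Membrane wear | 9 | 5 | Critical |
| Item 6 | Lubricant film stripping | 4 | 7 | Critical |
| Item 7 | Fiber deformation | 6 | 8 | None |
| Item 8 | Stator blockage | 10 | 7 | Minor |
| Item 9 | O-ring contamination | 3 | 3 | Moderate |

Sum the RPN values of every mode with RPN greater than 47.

RPN = Severity × Occurrence × Detection:
  Item 3: 1 × 4 × 9 = 36
  Item 4: 5 × 7 × 4 = 140
  Item 5: 10 × 5 × 9 = 450
  Item 6: 10 × 7 × 4 = 280
  Item 7: 1 × 8 × 6 = 48
  Item 8: 3 × 7 × 10 = 210
  Item 9: 5 × 3 × 3 = 45
RPN > 47: Item 4 (140), Item 5 (450), Item 6 (280), Item 7 (48), Item 8 (210).
Sum: 140 + 450 + 280 + 48 + 210 = 1128.

1128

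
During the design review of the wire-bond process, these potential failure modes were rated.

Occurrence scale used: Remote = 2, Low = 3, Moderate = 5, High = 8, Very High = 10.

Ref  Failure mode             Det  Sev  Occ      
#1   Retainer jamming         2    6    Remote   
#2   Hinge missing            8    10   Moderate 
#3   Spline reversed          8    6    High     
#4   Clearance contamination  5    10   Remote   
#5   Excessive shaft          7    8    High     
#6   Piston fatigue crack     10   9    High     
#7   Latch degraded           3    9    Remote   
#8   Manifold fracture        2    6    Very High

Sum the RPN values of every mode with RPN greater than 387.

RPN = Severity × Occurrence × Detection:
  #1: 6 × 2 × 2 = 24
  #2: 10 × 5 × 8 = 400
  #3: 6 × 8 × 8 = 384
  #4: 10 × 2 × 5 = 100
  #5: 8 × 8 × 7 = 448
  #6: 9 × 8 × 10 = 720
  #7: 9 × 2 × 3 = 54
  #8: 6 × 10 × 2 = 120
RPN > 387: #2 (400), #5 (448), #6 (720).
Sum: 400 + 448 + 720 = 1568.

1568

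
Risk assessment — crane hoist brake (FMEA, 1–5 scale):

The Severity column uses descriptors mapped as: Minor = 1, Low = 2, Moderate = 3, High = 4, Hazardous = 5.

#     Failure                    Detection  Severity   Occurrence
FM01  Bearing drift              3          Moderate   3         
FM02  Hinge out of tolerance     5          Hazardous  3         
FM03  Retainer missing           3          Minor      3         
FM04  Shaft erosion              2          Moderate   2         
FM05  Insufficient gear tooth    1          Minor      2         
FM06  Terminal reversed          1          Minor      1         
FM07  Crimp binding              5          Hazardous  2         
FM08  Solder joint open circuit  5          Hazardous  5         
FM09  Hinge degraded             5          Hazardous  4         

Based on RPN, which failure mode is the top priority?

FM08

RPN = Severity × Occurrence × Detection:
  FM01: 3 × 3 × 3 = 27
  FM02: 5 × 3 × 5 = 75
  FM03: 1 × 3 × 3 = 9
  FM04: 3 × 2 × 2 = 12
  FM05: 1 × 2 × 1 = 2
  FM06: 1 × 1 × 1 = 1
  FM07: 5 × 2 × 5 = 50
  FM08: 5 × 5 × 5 = 125
  FM09: 5 × 4 × 5 = 100
Highest RPN is 125 → FM08.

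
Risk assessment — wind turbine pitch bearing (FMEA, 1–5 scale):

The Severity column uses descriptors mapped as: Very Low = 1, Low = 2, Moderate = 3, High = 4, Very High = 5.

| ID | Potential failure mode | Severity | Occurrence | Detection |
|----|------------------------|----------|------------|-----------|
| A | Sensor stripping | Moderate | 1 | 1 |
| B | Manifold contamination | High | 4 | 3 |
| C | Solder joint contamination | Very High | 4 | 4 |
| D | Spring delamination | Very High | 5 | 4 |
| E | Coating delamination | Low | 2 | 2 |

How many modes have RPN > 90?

RPN = Severity × Occurrence × Detection:
  A: 3 × 1 × 1 = 3
  B: 4 × 4 × 3 = 48
  C: 5 × 4 × 4 = 80
  D: 5 × 5 × 4 = 100
  E: 2 × 2 × 2 = 8
Modes with RPN > 90: D (100) → 1.

1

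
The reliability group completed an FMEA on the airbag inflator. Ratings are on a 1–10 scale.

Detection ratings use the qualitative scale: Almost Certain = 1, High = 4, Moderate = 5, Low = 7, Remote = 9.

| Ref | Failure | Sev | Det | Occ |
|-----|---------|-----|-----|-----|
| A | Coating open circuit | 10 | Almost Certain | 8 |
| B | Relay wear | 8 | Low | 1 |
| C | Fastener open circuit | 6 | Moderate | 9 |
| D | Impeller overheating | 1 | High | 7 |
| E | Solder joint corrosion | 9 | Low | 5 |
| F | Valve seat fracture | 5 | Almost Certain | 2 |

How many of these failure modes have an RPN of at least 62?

3

RPN = Severity × Occurrence × Detection:
  A: 10 × 8 × 1 = 80
  B: 8 × 1 × 7 = 56
  C: 6 × 9 × 5 = 270
  D: 1 × 7 × 4 = 28
  E: 9 × 5 × 7 = 315
  F: 5 × 2 × 1 = 10
Modes with RPN ≥ 62: A (80), C (270), E (315) → 3.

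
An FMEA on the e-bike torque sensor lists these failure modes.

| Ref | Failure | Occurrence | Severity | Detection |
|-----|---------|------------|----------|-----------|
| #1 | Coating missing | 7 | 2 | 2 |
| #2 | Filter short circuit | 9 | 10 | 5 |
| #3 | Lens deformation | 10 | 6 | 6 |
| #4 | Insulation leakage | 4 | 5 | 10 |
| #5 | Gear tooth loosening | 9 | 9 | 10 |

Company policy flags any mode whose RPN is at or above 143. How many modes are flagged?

RPN = Severity × Occurrence × Detection:
  #1: 2 × 7 × 2 = 28
  #2: 10 × 9 × 5 = 450
  #3: 6 × 10 × 6 = 360
  #4: 5 × 4 × 10 = 200
  #5: 9 × 9 × 10 = 810
Modes with RPN ≥ 143: #2 (450), #3 (360), #4 (200), #5 (810) → 4.

4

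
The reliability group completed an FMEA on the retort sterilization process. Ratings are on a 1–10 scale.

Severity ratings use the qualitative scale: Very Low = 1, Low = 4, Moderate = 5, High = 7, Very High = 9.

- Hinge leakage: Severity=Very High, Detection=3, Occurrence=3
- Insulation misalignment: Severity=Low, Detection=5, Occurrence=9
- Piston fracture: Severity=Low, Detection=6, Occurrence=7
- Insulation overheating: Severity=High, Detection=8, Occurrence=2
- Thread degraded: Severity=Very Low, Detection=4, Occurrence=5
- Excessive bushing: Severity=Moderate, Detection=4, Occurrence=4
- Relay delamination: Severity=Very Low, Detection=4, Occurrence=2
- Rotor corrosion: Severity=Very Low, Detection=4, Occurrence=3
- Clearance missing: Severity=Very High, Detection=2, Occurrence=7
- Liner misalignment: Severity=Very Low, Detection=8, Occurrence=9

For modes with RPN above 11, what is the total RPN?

851

RPN = Severity × Occurrence × Detection:
  Hinge leakage: 9 × 3 × 3 = 81
  Insulation misalignment: 4 × 9 × 5 = 180
  Piston fracture: 4 × 7 × 6 = 168
  Insulation overheating: 7 × 2 × 8 = 112
  Thread degraded: 1 × 5 × 4 = 20
  Excessive bushing: 5 × 4 × 4 = 80
  Relay delamination: 1 × 2 × 4 = 8
  Rotor corrosion: 1 × 3 × 4 = 12
  Clearance missing: 9 × 7 × 2 = 126
  Liner misalignment: 1 × 9 × 8 = 72
RPN > 11: Hinge leakage (81), Insulation misalignment (180), Piston fracture (168), Insulation overheating (112), Thread degraded (20), Excessive bushing (80), Rotor corrosion (12), Clearance missing (126), Liner misalignment (72).
Sum: 81 + 180 + 168 + 112 + 20 + 80 + 12 + 126 + 72 = 851.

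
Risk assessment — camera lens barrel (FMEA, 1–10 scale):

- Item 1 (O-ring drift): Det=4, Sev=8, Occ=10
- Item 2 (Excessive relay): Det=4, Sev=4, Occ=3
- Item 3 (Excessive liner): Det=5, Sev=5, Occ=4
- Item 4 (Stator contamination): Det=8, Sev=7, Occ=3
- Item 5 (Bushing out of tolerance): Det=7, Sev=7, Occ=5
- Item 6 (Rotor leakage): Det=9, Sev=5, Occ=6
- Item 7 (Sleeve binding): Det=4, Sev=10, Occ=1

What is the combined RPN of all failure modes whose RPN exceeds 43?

1151

RPN = Severity × Occurrence × Detection:
  Item 1: 8 × 10 × 4 = 320
  Item 2: 4 × 3 × 4 = 48
  Item 3: 5 × 4 × 5 = 100
  Item 4: 7 × 3 × 8 = 168
  Item 5: 7 × 5 × 7 = 245
  Item 6: 5 × 6 × 9 = 270
  Item 7: 10 × 1 × 4 = 40
RPN > 43: Item 1 (320), Item 2 (48), Item 3 (100), Item 4 (168), Item 5 (245), Item 6 (270).
Sum: 320 + 48 + 100 + 168 + 245 + 270 = 1151.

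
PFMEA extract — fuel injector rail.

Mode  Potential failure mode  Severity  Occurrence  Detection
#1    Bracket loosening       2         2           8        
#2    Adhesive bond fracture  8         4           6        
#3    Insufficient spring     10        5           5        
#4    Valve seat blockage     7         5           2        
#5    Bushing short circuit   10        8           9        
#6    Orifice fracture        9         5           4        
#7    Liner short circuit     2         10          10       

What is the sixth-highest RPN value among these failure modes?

RPN = Severity × Occurrence × Detection:
  #1: 2 × 2 × 8 = 32
  #2: 8 × 4 × 6 = 192
  #3: 10 × 5 × 5 = 250
  #4: 7 × 5 × 2 = 70
  #5: 10 × 8 × 9 = 720
  #6: 9 × 5 × 4 = 180
  #7: 2 × 10 × 10 = 200
Sorted descending: 720, 250, 200, 192, 180, 70, 32.
The sixth-highest RPN is 70 (#4).

70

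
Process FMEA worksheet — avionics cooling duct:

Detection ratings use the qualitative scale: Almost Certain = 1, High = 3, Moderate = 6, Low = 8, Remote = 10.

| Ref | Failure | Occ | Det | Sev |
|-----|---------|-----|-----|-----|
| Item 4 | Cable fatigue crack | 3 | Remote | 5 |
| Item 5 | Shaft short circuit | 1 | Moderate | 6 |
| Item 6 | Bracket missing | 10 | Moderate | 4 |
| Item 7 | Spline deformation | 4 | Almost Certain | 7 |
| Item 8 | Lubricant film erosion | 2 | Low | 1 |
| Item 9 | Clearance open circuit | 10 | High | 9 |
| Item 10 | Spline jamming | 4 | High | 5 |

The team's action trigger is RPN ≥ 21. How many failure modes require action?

RPN = Severity × Occurrence × Detection:
  Item 4: 5 × 3 × 10 = 150
  Item 5: 6 × 1 × 6 = 36
  Item 6: 4 × 10 × 6 = 240
  Item 7: 7 × 4 × 1 = 28
  Item 8: 1 × 2 × 8 = 16
  Item 9: 9 × 10 × 3 = 270
  Item 10: 5 × 4 × 3 = 60
Modes with RPN ≥ 21: Item 4 (150), Item 5 (36), Item 6 (240), Item 7 (28), Item 9 (270), Item 10 (60) → 6.

6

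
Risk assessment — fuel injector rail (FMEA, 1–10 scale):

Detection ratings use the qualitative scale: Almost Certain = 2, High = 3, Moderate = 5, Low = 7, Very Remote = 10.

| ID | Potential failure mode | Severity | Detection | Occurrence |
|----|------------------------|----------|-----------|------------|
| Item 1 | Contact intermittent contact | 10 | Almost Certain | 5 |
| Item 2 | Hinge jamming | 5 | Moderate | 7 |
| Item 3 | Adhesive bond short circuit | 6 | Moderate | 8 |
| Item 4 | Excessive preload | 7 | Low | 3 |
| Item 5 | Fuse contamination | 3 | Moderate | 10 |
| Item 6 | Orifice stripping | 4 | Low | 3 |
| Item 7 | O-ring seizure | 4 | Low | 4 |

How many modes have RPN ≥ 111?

RPN = Severity × Occurrence × Detection:
  Item 1: 10 × 5 × 2 = 100
  Item 2: 5 × 7 × 5 = 175
  Item 3: 6 × 8 × 5 = 240
  Item 4: 7 × 3 × 7 = 147
  Item 5: 3 × 10 × 5 = 150
  Item 6: 4 × 3 × 7 = 84
  Item 7: 4 × 4 × 7 = 112
Modes with RPN ≥ 111: Item 2 (175), Item 3 (240), Item 4 (147), Item 5 (150), Item 7 (112) → 5.

5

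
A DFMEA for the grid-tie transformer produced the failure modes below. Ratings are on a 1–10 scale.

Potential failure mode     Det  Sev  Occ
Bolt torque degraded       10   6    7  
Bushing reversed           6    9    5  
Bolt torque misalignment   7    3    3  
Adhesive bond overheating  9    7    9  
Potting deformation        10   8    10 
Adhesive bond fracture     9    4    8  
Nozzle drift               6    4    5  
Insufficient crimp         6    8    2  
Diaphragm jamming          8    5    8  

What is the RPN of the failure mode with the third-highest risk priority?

420

RPN = Severity × Occurrence × Detection:
  Bolt torque degraded: 6 × 7 × 10 = 420
  Bushing reversed: 9 × 5 × 6 = 270
  Bolt torque misalignment: 3 × 3 × 7 = 63
  Adhesive bond overheating: 7 × 9 × 9 = 567
  Potting deformation: 8 × 10 × 10 = 800
  Adhesive bond fracture: 4 × 8 × 9 = 288
  Nozzle drift: 4 × 5 × 6 = 120
  Insufficient crimp: 8 × 2 × 6 = 96
  Diaphragm jamming: 5 × 8 × 8 = 320
Sorted descending: 800, 567, 420, 320, 288, 270, 120, 96, 63.
The third-highest RPN is 420 (Bolt torque degraded).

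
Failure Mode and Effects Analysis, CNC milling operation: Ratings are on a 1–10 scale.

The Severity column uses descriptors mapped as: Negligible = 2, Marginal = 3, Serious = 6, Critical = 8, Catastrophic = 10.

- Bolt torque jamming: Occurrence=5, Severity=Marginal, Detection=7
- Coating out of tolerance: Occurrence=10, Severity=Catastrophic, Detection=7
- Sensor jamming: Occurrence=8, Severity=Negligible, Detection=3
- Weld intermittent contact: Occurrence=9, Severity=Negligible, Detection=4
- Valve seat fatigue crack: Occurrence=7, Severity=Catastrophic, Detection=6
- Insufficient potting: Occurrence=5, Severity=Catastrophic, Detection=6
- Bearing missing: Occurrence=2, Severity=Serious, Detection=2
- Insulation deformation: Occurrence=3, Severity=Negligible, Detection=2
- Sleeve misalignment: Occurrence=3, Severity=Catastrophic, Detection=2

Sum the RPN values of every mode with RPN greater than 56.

RPN = Severity × Occurrence × Detection:
  Bolt torque jamming: 3 × 5 × 7 = 105
  Coating out of tolerance: 10 × 10 × 7 = 700
  Sensor jamming: 2 × 8 × 3 = 48
  Weld intermittent contact: 2 × 9 × 4 = 72
  Valve seat fatigue crack: 10 × 7 × 6 = 420
  Insufficient potting: 10 × 5 × 6 = 300
  Bearing missing: 6 × 2 × 2 = 24
  Insulation deformation: 2 × 3 × 2 = 12
  Sleeve misalignment: 10 × 3 × 2 = 60
RPN > 56: Bolt torque jamming (105), Coating out of tolerance (700), Weld intermittent contact (72), Valve seat fatigue crack (420), Insufficient potting (300), Sleeve misalignment (60).
Sum: 105 + 700 + 72 + 420 + 300 + 60 = 1657.

1657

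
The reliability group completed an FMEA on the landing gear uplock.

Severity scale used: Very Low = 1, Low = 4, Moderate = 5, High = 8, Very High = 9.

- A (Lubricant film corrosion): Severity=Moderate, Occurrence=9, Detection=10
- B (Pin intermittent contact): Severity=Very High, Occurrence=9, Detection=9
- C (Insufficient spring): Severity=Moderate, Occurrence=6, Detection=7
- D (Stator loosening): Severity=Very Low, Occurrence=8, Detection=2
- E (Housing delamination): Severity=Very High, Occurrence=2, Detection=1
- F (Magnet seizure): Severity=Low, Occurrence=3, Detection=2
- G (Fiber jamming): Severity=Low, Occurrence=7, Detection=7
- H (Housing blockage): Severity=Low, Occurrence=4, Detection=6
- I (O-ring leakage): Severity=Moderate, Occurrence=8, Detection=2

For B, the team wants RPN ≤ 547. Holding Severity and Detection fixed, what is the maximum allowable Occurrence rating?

6

B: S=9, O=9, D=9 → current RPN = 729.
Fixed product = 81. Need 81 × O ≤ 547, so O ≤ 547/81 = 6.75.
Maximum integer Occurrence rating = 6 (gives RPN 486; O=7 would give 567 > 547).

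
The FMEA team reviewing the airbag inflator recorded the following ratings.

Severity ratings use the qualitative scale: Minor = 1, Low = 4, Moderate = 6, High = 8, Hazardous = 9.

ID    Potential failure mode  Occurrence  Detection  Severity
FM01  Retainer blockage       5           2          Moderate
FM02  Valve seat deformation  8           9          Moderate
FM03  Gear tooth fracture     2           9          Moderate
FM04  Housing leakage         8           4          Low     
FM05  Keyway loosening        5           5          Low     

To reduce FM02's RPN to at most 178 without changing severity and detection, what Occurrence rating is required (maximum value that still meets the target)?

FM02: S=6, O=8, D=9 → current RPN = 432.
Fixed product = 54. Need 54 × O ≤ 178, so O ≤ 178/54 = 3.30.
Maximum integer Occurrence rating = 3 (gives RPN 162; O=4 would give 216 > 178).

3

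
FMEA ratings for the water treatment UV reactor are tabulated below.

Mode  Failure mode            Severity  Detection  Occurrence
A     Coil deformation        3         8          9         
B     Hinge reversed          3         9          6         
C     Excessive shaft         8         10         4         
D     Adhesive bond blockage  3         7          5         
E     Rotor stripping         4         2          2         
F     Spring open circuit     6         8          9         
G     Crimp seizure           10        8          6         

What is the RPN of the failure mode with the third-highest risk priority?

320

RPN = Severity × Occurrence × Detection:
  A: 3 × 9 × 8 = 216
  B: 3 × 6 × 9 = 162
  C: 8 × 4 × 10 = 320
  D: 3 × 5 × 7 = 105
  E: 4 × 2 × 2 = 16
  F: 6 × 9 × 8 = 432
  G: 10 × 6 × 8 = 480
Sorted descending: 480, 432, 320, 216, 162, 105, 16.
The third-highest RPN is 320 (C).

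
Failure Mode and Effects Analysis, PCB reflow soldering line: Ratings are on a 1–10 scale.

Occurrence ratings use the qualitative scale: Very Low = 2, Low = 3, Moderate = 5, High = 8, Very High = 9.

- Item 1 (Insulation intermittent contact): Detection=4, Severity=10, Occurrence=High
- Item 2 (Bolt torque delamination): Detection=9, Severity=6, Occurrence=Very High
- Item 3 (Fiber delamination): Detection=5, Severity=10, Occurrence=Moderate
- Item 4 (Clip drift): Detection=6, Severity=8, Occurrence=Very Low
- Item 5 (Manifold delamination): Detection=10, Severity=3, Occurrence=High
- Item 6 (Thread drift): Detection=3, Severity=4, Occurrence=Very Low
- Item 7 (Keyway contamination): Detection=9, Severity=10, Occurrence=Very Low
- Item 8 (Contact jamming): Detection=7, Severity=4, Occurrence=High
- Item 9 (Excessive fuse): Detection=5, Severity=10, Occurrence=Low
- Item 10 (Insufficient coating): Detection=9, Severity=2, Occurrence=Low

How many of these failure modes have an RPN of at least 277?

RPN = Severity × Occurrence × Detection:
  Item 1: 10 × 8 × 4 = 320
  Item 2: 6 × 9 × 9 = 486
  Item 3: 10 × 5 × 5 = 250
  Item 4: 8 × 2 × 6 = 96
  Item 5: 3 × 8 × 10 = 240
  Item 6: 4 × 2 × 3 = 24
  Item 7: 10 × 2 × 9 = 180
  Item 8: 4 × 8 × 7 = 224
  Item 9: 10 × 3 × 5 = 150
  Item 10: 2 × 3 × 9 = 54
Modes with RPN ≥ 277: Item 1 (320), Item 2 (486) → 2.

2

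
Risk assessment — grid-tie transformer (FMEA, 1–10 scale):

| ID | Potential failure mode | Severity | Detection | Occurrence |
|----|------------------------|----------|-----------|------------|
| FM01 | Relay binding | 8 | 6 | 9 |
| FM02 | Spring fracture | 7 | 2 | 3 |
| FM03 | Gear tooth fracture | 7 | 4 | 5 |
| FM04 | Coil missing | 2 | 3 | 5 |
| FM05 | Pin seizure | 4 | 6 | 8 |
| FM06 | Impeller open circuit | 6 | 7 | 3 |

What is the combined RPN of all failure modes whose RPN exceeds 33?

932

RPN = Severity × Occurrence × Detection:
  FM01: 8 × 9 × 6 = 432
  FM02: 7 × 3 × 2 = 42
  FM03: 7 × 5 × 4 = 140
  FM04: 2 × 5 × 3 = 30
  FM05: 4 × 8 × 6 = 192
  FM06: 6 × 3 × 7 = 126
RPN > 33: FM01 (432), FM02 (42), FM03 (140), FM05 (192), FM06 (126).
Sum: 432 + 42 + 140 + 192 + 126 = 932.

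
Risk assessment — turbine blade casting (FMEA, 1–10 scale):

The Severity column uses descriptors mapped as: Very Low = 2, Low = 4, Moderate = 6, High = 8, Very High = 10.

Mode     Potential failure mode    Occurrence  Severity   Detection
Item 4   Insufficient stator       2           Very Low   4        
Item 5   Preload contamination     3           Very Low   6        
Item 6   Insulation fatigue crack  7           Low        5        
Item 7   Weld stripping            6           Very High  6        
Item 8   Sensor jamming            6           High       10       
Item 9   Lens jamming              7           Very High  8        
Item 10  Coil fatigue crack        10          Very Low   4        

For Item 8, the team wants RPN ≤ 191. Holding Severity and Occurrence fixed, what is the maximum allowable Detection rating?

Item 8: S=8, O=6, D=10 → current RPN = 480.
Fixed product = 48. Need 48 × D ≤ 191, so D ≤ 191/48 = 3.98.
Maximum integer Detection rating = 3 (gives RPN 144; D=4 would give 192 > 191).

3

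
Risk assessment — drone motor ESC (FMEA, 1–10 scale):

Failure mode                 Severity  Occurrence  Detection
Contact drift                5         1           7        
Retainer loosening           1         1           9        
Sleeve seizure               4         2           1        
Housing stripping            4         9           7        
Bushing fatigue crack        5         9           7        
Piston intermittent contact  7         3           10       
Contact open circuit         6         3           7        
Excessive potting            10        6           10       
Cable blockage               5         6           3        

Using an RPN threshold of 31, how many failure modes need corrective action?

7

RPN = Severity × Occurrence × Detection:
  Contact drift: 5 × 1 × 7 = 35
  Retainer loosening: 1 × 1 × 9 = 9
  Sleeve seizure: 4 × 2 × 1 = 8
  Housing stripping: 4 × 9 × 7 = 252
  Bushing fatigue crack: 5 × 9 × 7 = 315
  Piston intermittent contact: 7 × 3 × 10 = 210
  Contact open circuit: 6 × 3 × 7 = 126
  Excessive potting: 10 × 6 × 10 = 600
  Cable blockage: 5 × 6 × 3 = 90
Modes with RPN ≥ 31: Contact drift (35), Housing stripping (252), Bushing fatigue crack (315), Piston intermittent contact (210), Contact open circuit (126), Excessive potting (600), Cable blockage (90) → 7.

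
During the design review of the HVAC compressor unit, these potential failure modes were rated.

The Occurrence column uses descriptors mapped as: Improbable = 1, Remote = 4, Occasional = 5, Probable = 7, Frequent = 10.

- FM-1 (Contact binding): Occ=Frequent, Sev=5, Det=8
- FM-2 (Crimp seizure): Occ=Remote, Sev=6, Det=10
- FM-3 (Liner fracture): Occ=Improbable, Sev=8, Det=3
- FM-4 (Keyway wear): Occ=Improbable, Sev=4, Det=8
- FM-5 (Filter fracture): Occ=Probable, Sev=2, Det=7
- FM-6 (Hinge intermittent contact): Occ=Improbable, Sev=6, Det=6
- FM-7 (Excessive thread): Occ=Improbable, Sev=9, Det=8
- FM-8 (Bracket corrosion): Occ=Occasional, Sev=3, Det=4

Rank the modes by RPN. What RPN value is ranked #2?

240

RPN = Severity × Occurrence × Detection:
  FM-1: 5 × 10 × 8 = 400
  FM-2: 6 × 4 × 10 = 240
  FM-3: 8 × 1 × 3 = 24
  FM-4: 4 × 1 × 8 = 32
  FM-5: 2 × 7 × 7 = 98
  FM-6: 6 × 1 × 6 = 36
  FM-7: 9 × 1 × 8 = 72
  FM-8: 3 × 5 × 4 = 60
Sorted descending: 400, 240, 98, 72, 60, 36, 32, 24.
The second-highest RPN is 240 (FM-2).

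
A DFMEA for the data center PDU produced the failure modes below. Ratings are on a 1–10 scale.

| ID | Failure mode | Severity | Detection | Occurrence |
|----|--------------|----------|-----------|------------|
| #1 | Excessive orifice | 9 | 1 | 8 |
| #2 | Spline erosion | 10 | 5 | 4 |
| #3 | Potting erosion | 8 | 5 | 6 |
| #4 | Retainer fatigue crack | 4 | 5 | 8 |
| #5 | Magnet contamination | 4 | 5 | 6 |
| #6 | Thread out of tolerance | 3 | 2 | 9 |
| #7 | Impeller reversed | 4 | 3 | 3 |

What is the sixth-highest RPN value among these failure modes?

54

RPN = Severity × Occurrence × Detection:
  #1: 9 × 8 × 1 = 72
  #2: 10 × 4 × 5 = 200
  #3: 8 × 6 × 5 = 240
  #4: 4 × 8 × 5 = 160
  #5: 4 × 6 × 5 = 120
  #6: 3 × 9 × 2 = 54
  #7: 4 × 3 × 3 = 36
Sorted descending: 240, 200, 160, 120, 72, 54, 36.
The sixth-highest RPN is 54 (#6).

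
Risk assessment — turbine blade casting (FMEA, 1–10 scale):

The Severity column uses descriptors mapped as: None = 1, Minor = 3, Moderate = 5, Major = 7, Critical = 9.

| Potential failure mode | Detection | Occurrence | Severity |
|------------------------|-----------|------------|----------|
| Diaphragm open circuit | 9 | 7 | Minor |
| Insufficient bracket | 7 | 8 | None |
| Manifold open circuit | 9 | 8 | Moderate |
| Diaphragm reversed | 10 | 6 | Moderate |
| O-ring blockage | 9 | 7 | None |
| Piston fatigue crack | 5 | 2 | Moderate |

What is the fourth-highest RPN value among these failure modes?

63

RPN = Severity × Occurrence × Detection:
  Diaphragm open circuit: 3 × 7 × 9 = 189
  Insufficient bracket: 1 × 8 × 7 = 56
  Manifold open circuit: 5 × 8 × 9 = 360
  Diaphragm reversed: 5 × 6 × 10 = 300
  O-ring blockage: 1 × 7 × 9 = 63
  Piston fatigue crack: 5 × 2 × 5 = 50
Sorted descending: 360, 300, 189, 63, 56, 50.
The fourth-highest RPN is 63 (O-ring blockage).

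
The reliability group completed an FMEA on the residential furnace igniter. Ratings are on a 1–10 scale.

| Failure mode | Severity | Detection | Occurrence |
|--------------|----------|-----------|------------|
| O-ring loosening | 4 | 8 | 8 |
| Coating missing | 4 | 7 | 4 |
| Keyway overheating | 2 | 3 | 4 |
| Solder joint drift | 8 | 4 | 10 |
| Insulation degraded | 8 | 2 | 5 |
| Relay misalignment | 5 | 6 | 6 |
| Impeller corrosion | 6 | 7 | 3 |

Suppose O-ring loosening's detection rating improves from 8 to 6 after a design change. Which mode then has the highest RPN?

Solder joint drift

RPN = Severity × Occurrence × Detection:
  O-ring loosening: 4 × 8 × 8 = 256
  Coating missing: 4 × 4 × 7 = 112
  Keyway overheating: 2 × 4 × 3 = 24
  Solder joint drift: 8 × 10 × 4 = 320
  Insulation degraded: 8 × 5 × 2 = 80
  Relay misalignment: 5 × 6 × 6 = 180
  Impeller corrosion: 6 × 3 × 7 = 126
After action: O-ring loosening → 4 × 8 × 6 = 192.
Revised RPNs: Solder joint drift=320, O-ring loosening=192, Relay misalignment=180, Impeller corrosion=126, Coating missing=112, Insulation degraded=80, Keyway overheating=24.
Highest is now Solder joint drift (320).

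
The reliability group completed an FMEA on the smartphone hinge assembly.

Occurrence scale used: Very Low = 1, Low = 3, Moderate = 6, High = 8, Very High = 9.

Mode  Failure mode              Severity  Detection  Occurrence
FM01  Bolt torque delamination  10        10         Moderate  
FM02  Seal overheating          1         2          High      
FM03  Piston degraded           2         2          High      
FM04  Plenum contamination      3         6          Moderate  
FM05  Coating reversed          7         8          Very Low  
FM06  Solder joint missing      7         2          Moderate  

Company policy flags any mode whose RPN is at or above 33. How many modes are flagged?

RPN = Severity × Occurrence × Detection:
  FM01: 10 × 6 × 10 = 600
  FM02: 1 × 8 × 2 = 16
  FM03: 2 × 8 × 2 = 32
  FM04: 3 × 6 × 6 = 108
  FM05: 7 × 1 × 8 = 56
  FM06: 7 × 6 × 2 = 84
Modes with RPN ≥ 33: FM01 (600), FM04 (108), FM05 (56), FM06 (84) → 4.

4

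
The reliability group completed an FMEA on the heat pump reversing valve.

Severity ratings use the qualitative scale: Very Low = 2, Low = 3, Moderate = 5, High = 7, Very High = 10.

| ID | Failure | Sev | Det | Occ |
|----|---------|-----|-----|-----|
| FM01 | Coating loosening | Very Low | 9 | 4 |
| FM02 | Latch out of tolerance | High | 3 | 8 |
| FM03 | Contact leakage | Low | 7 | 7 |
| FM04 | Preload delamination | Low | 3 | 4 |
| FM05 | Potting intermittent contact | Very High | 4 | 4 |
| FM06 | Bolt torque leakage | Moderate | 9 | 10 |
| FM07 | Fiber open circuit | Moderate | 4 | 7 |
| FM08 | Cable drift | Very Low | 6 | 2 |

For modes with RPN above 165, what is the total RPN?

618

RPN = Severity × Occurrence × Detection:
  FM01: 2 × 4 × 9 = 72
  FM02: 7 × 8 × 3 = 168
  FM03: 3 × 7 × 7 = 147
  FM04: 3 × 4 × 3 = 36
  FM05: 10 × 4 × 4 = 160
  FM06: 5 × 10 × 9 = 450
  FM07: 5 × 7 × 4 = 140
  FM08: 2 × 2 × 6 = 24
RPN > 165: FM02 (168), FM06 (450).
Sum: 168 + 450 = 618.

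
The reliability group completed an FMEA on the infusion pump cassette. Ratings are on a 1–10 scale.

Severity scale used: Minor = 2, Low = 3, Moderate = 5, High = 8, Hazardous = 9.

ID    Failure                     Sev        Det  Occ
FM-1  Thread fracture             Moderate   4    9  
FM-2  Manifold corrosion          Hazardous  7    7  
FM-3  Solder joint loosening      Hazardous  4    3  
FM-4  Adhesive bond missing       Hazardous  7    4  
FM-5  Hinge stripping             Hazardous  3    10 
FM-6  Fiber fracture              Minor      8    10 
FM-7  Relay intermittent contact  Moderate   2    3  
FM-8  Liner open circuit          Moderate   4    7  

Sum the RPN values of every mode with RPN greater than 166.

RPN = Severity × Occurrence × Detection:
  FM-1: 5 × 9 × 4 = 180
  FM-2: 9 × 7 × 7 = 441
  FM-3: 9 × 3 × 4 = 108
  FM-4: 9 × 4 × 7 = 252
  FM-5: 9 × 10 × 3 = 270
  FM-6: 2 × 10 × 8 = 160
  FM-7: 5 × 3 × 2 = 30
  FM-8: 5 × 7 × 4 = 140
RPN > 166: FM-1 (180), FM-2 (441), FM-4 (252), FM-5 (270).
Sum: 180 + 441 + 252 + 270 = 1143.

1143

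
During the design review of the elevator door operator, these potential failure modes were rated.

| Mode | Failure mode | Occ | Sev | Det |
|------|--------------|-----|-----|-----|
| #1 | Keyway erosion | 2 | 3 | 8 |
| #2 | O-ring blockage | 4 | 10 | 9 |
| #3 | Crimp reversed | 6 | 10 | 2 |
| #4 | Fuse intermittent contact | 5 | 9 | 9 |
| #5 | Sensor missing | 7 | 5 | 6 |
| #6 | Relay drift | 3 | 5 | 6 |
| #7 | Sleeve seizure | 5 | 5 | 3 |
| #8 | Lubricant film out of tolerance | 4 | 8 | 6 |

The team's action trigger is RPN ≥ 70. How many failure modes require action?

RPN = Severity × Occurrence × Detection:
  #1: 3 × 2 × 8 = 48
  #2: 10 × 4 × 9 = 360
  #3: 10 × 6 × 2 = 120
  #4: 9 × 5 × 9 = 405
  #5: 5 × 7 × 6 = 210
  #6: 5 × 3 × 6 = 90
  #7: 5 × 5 × 3 = 75
  #8: 8 × 4 × 6 = 192
Modes with RPN ≥ 70: #2 (360), #3 (120), #4 (405), #5 (210), #6 (90), #7 (75), #8 (192) → 7.

7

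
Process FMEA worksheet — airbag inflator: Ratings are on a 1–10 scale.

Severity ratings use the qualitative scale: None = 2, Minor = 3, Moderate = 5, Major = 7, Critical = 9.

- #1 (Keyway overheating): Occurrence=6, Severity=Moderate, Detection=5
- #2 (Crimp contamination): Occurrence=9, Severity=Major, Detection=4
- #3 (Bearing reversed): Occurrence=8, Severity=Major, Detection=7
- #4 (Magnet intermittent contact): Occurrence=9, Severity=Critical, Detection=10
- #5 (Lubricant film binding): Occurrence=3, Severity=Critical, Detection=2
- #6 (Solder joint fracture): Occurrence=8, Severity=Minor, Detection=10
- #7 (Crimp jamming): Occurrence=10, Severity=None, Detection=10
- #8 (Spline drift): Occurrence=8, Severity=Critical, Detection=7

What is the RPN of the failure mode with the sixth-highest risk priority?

RPN = Severity × Occurrence × Detection:
  #1: 5 × 6 × 5 = 150
  #2: 7 × 9 × 4 = 252
  #3: 7 × 8 × 7 = 392
  #4: 9 × 9 × 10 = 810
  #5: 9 × 3 × 2 = 54
  #6: 3 × 8 × 10 = 240
  #7: 2 × 10 × 10 = 200
  #8: 9 × 8 × 7 = 504
Sorted descending: 810, 504, 392, 252, 240, 200, 150, 54.
The sixth-highest RPN is 200 (#7).

200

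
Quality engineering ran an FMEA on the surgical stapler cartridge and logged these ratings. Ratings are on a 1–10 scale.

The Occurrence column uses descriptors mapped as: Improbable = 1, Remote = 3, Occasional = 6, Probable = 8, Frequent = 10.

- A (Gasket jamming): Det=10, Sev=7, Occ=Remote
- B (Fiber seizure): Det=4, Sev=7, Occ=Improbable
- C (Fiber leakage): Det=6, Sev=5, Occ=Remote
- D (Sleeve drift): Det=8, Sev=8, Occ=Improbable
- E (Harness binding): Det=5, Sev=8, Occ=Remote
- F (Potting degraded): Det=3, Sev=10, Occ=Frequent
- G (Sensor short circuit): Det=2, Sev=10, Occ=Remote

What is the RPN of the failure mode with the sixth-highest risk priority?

RPN = Severity × Occurrence × Detection:
  A: 7 × 3 × 10 = 210
  B: 7 × 1 × 4 = 28
  C: 5 × 3 × 6 = 90
  D: 8 × 1 × 8 = 64
  E: 8 × 3 × 5 = 120
  F: 10 × 10 × 3 = 300
  G: 10 × 3 × 2 = 60
Sorted descending: 300, 210, 120, 90, 64, 60, 28.
The sixth-highest RPN is 60 (G).

60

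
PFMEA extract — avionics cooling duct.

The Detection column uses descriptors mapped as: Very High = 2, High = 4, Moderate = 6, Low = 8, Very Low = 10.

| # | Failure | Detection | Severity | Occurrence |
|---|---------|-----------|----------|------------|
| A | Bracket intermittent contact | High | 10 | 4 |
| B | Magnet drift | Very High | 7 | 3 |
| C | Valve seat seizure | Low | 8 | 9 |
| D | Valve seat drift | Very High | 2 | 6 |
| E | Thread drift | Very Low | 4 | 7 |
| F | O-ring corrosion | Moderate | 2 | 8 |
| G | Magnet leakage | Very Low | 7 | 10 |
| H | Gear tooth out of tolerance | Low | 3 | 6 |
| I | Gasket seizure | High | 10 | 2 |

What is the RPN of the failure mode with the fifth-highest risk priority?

144

RPN = Severity × Occurrence × Detection:
  A: 10 × 4 × 4 = 160
  B: 7 × 3 × 2 = 42
  C: 8 × 9 × 8 = 576
  D: 2 × 6 × 2 = 24
  E: 4 × 7 × 10 = 280
  F: 2 × 8 × 6 = 96
  G: 7 × 10 × 10 = 700
  H: 3 × 6 × 8 = 144
  I: 10 × 2 × 4 = 80
Sorted descending: 700, 576, 280, 160, 144, 96, 80, 42, 24.
The fifth-highest RPN is 144 (H).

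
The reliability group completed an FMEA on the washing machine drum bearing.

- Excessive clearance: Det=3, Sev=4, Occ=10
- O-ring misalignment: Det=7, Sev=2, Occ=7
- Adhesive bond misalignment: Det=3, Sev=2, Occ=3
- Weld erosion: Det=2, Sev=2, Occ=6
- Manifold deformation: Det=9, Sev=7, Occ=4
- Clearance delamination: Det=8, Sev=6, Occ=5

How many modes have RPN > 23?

RPN = Severity × Occurrence × Detection:
  Excessive clearance: 4 × 10 × 3 = 120
  O-ring misalignment: 2 × 7 × 7 = 98
  Adhesive bond misalignment: 2 × 3 × 3 = 18
  Weld erosion: 2 × 6 × 2 = 24
  Manifold deformation: 7 × 4 × 9 = 252
  Clearance delamination: 6 × 5 × 8 = 240
Modes with RPN > 23: Excessive clearance (120), O-ring misalignment (98), Weld erosion (24), Manifold deformation (252), Clearance delamination (240) → 5.

5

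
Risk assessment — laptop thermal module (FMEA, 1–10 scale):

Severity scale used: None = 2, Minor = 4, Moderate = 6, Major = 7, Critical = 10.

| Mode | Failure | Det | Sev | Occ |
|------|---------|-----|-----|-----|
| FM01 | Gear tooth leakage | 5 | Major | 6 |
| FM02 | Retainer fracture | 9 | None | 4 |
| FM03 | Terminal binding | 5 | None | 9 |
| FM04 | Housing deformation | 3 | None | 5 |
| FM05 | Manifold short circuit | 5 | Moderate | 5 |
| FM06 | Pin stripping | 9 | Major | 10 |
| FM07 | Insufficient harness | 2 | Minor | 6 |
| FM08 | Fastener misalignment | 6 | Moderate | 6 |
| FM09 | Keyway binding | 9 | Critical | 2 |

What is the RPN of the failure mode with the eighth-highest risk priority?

48

RPN = Severity × Occurrence × Detection:
  FM01: 7 × 6 × 5 = 210
  FM02: 2 × 4 × 9 = 72
  FM03: 2 × 9 × 5 = 90
  FM04: 2 × 5 × 3 = 30
  FM05: 6 × 5 × 5 = 150
  FM06: 7 × 10 × 9 = 630
  FM07: 4 × 6 × 2 = 48
  FM08: 6 × 6 × 6 = 216
  FM09: 10 × 2 × 9 = 180
Sorted descending: 630, 216, 210, 180, 150, 90, 72, 48, 30.
The eighth-highest RPN is 48 (FM07).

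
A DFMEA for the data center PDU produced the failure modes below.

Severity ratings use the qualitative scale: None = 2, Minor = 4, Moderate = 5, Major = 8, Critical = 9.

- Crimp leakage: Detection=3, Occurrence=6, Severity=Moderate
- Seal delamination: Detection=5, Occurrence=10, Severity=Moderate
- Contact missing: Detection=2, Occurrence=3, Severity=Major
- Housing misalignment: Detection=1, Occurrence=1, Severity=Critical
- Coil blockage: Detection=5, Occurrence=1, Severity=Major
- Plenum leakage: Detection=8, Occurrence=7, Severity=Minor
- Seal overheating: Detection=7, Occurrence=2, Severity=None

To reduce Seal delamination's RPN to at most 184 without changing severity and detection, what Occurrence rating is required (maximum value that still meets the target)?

Seal delamination: S=5, O=10, D=5 → current RPN = 250.
Fixed product = 25. Need 25 × O ≤ 184, so O ≤ 184/25 = 7.36.
Maximum integer Occurrence rating = 7 (gives RPN 175; O=8 would give 200 > 184).

7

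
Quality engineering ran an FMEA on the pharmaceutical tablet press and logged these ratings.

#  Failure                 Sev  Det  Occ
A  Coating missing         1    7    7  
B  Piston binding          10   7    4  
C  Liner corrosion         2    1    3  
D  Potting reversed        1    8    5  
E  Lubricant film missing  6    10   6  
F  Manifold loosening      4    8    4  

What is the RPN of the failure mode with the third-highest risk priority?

RPN = Severity × Occurrence × Detection:
  A: 1 × 7 × 7 = 49
  B: 10 × 4 × 7 = 280
  C: 2 × 3 × 1 = 6
  D: 1 × 5 × 8 = 40
  E: 6 × 6 × 10 = 360
  F: 4 × 4 × 8 = 128
Sorted descending: 360, 280, 128, 49, 40, 6.
The third-highest RPN is 128 (F).

128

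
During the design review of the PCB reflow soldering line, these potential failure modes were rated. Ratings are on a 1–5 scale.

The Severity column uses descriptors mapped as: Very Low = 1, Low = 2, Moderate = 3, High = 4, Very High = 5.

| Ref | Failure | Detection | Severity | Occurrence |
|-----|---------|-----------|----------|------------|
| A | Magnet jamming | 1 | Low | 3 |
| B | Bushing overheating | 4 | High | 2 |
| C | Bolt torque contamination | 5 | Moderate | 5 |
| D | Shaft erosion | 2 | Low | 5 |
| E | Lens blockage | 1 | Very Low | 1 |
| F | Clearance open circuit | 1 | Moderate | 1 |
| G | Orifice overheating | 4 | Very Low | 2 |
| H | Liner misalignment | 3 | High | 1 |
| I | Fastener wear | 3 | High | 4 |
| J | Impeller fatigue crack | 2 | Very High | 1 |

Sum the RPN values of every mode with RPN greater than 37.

RPN = Severity × Occurrence × Detection:
  A: 2 × 3 × 1 = 6
  B: 4 × 2 × 4 = 32
  C: 3 × 5 × 5 = 75
  D: 2 × 5 × 2 = 20
  E: 1 × 1 × 1 = 1
  F: 3 × 1 × 1 = 3
  G: 1 × 2 × 4 = 8
  H: 4 × 1 × 3 = 12
  I: 4 × 4 × 3 = 48
  J: 5 × 1 × 2 = 10
RPN > 37: C (75), I (48).
Sum: 75 + 48 = 123.

123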